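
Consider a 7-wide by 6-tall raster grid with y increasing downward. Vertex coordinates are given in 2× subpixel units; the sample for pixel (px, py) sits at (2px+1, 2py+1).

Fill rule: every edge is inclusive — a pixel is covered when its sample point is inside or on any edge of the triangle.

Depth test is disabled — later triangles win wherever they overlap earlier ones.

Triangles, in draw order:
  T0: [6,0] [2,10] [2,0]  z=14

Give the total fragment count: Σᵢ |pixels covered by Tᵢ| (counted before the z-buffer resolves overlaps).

T0:
  2·area = 40
  edge (6, 0)→(2, 10): d=(-4,10) inclusive
  edge (2, 10)→(2, 0): d=(0,-10) inclusive
  edge (2, 0)→(6, 0): d=(4,0) inclusive
    (1,0)@(3, 1): e=[26,10,4] → █
    (2,0)@(5, 1): e=[6,30,4] → █
    (3,0)@(7, 1): e=[-14,50,4] → ·
    (1,1)@(3, 3): e=[18,10,12] → █
    (2,1)@(5, 3): e=[-2,30,12] → ·
    (1,2)@(3, 5): e=[10,10,20] → █
    (2,2)@(5, 5): e=[-10,30,20] → ·
    (1,3)@(3, 7): e=[2,10,28] → █
    (2,3)@(5, 7): e=[-18,30,28] → ·
    (1,4)@(3, 9): e=[-6,10,36] → ·
  covered (5 px):
    · █ █ · · · ·
    · █ · · · · ·
    · █ · · · · ·
    · █ · · · · ·
    · · · · · · ·
    · · · · · · ·

Answer: 5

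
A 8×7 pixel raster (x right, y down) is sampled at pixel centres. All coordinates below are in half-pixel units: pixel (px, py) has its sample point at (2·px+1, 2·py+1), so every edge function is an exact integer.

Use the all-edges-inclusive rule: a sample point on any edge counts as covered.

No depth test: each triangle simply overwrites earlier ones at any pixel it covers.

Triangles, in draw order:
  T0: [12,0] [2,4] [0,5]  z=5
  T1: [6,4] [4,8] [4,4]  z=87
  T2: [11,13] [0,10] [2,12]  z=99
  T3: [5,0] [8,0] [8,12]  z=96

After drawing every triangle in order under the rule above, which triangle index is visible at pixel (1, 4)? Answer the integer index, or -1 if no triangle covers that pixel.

T0:
  2·area = 2  (B↔C swapped to make it positive)
  edge (12, 0)→(0, 5): d=(-12,5) inclusive
  edge (0, 5)→(2, 4): d=(2,-1) inclusive
  edge (2, 4)→(12, 0): d=(10,-4) inclusive
  covered (0 px):
    · · · · · · · ·
    · · · · · · · ·
    · · · · · · · ·
    · · · · · · · ·
    · · · · · · · ·
    · · · · · · · ·
    · · · · · · · ·
T1:
  2·area = 8
  edge (6, 4)→(4, 8): d=(-2,4) inclusive
  edge (4, 8)→(4, 4): d=(0,-4) inclusive
  edge (4, 4)→(6, 4): d=(2,0) inclusive
    (2,2)@(5, 5): e=[2,4,2] → #
    (3,2)@(7, 5): e=[-6,12,2] → ·
    (2,3)@(5, 7): e=[-2,4,6] → ·
  covered (1 px):
    · · · · · · · ·
    · · · · · · · ·
    · · # · · · · ·
    · · · · · · · ·
    · · · · · · · ·
    · · · · · · · ·
    · · · · · · · ·
T2:
  2·area = 16  (B↔C swapped to make it positive)
  edge (11, 13)→(2, 12): d=(-9,-1) inclusive
  edge (2, 12)→(0, 10): d=(-2,-2) inclusive
  edge (0, 10)→(11, 13): d=(11,3) inclusive
    (0,5)@(1, 11): e=[8,0,8] → #  [on edge]
    (1,5)@(3, 11): e=[10,4,2] → #
    (2,5)@(5, 11): e=[12,8,-4] → ·
    (0,6)@(1, 13): e=[-10,-4,30] → ·
    (1,6)@(3, 13): e=[-8,0,24] → ·  [on edge]
    (5,6)@(11, 13): e=[0,16,0] → #  [on edge]
    (6,6)@(13, 13): e=[2,20,-6] → ·
  covered (3 px):
    · · · · · · · ·
    · · · · · · · ·
    · · · · · · · ·
    · · · · · · · ·
    · · · · · · · ·
    # # · · · · · ·
    · · · · · # · ·
T3:
  2·area = 36
  edge (5, 0)→(8, 0): d=(3,0) inclusive
  edge (8, 0)→(8, 12): d=(0,12) inclusive
  edge (8, 12)→(5, 0): d=(-3,-12) inclusive
    (3,0)@(7, 1): e=[3,12,21] → #
    (4,0)@(9, 1): e=[3,-12,45] → ·
    (3,1)@(7, 3): e=[9,12,15] → #
    (4,1)@(9, 3): e=[9,-12,39] → ·
    (3,2)@(7, 5): e=[15,12,9] → #
    (4,2)@(9, 5): e=[15,-12,33] → ·
    (3,3)@(7, 7): e=[21,12,3] → #
    (4,3)@(9, 7): e=[21,-12,27] → ·
    (3,4)@(7, 9): e=[27,12,-3] → ·
  covered (4 px):
    · · · # · · · ·
    · · · # · · · ·
    · · · # · · · ·
    · · · # · · · ·
    · · · · · · · ·
    · · · · · · · ·
    · · · · · · · ·

Z-buffer (winner per pixel, '.' = empty):
  . . . 3 . . . .
  . . . 3 . . . .
  . . 1 3 . . . .
  . . . 3 . . . .
  . . . . . . . .
  2 2 . . . . . .
  . . . . . 2 . .

Final: -1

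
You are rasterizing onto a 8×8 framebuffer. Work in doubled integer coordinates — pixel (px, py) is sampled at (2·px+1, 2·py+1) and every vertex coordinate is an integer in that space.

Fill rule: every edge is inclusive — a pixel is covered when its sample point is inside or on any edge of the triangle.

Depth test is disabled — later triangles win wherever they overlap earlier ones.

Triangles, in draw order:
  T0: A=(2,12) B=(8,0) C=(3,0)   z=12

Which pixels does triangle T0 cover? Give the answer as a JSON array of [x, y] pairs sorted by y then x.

T0:
  2·area = 60  (B↔C swapped to make it positive)
  edge (2, 12)→(3, 0): d=(1,-12) inclusive
  edge (3, 0)→(8, 0): d=(5,0) inclusive
  edge (8, 0)→(2, 12): d=(-6,12) inclusive
    (1,0)@(3, 1): e=[1,5,54] → #
    (2,0)@(5, 1): e=[25,5,30] → #
    (3,0)@(7, 1): e=[49,5,6] → #
    (4,0)@(9, 1): e=[73,5,-18] → ·
    (1,1)@(3, 3): e=[3,15,42] → #
    (3,1)@(7, 3): e=[51,15,-6] → ·
    (1,2)@(3, 5): e=[5,25,30] → #
    (3,2)@(7, 5): e=[53,25,-18] → ·
    (1,3)@(3, 7): e=[7,35,18] → #
    (2,3)@(5, 7): e=[31,35,-6] → ·
    (1,4)@(3, 9): e=[9,45,6] → #
    (2,4)@(5, 9): e=[33,45,-18] → ·
  covered (9 px):
    · # # # · · · ·
    · # # · · · · ·
    · # # · · · · ·
    · # · · · · · ·
    · # · · · · · ·
    · · · · · · · ·
    · · · · · · · ·
    · · · · · · · ·

Result: [[1,0],[2,0],[3,0],[1,1],[2,1],[1,2],[2,2],[1,3],[1,4]]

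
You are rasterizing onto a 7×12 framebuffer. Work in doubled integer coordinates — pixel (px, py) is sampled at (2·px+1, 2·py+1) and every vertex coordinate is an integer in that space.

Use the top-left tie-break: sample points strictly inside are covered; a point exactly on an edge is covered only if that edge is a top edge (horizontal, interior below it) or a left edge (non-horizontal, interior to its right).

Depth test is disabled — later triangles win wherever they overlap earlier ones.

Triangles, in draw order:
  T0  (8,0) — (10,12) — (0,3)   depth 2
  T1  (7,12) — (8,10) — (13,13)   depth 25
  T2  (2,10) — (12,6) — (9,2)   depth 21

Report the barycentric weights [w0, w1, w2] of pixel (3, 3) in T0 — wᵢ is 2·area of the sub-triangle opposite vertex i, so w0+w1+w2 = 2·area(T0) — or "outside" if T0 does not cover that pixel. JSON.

T0:
  2·area = 102
  edge (8, 0)→(10, 12): d=(2,12) right/bottom  bias=-1
  edge (10, 12)→(0, 3): d=(-10,-9) top-left  bias=+0
  edge (0, 3)→(8, 0): d=(8,-3) top-left  bias=+0
    (3,0)@(7, 1): e=[14,83,5] → X
    (4,0)@(9, 1): e=[-10,101,11] → .
    (0,1)@(1, 3): e=[90,9,3] → X
    (1,1)@(3, 3): e=[66,27,9] → X
    (2,1)@(5, 3): e=[42,45,15] → X
    (4,1)@(9, 3): e=[-6,81,27] → .
    (0,2)@(1, 5): e=[94,-11,19] → .
    (1,2)@(3, 5): e=[70,7,25] → X
    (4,2)@(9, 5): e=[-2,61,43] → .
    (1,3)@(3, 7): e=[74,-13,41] → .
    (2,3)@(5, 7): e=[50,5,47] → X
    (4,3)@(9, 7): e=[2,41,59] → X
  covered (14 px):
    . . . X . . .
    X X X X . . .
    . X X X . . .
    . . X X X . .
    . . . X X . .
    . . . . X . .
    . . . . . . .
    . . . . . . .
    . . . . . . .
    . . . . . . .
    . . . . . . .
    . . . . . . .
T1:
  2·area = 13
  edge (7, 12)→(8, 10): d=(1,-2) top-left  bias=+0
  edge (8, 10)→(13, 13): d=(5,3) right/bottom  bias=-1
  edge (13, 13)→(7, 12): d=(-6,-1) top-left  bias=+0
    (1,3)@(3, 7): e=[-13,0,26] → .  [on edge]
    (0,5)@(1, 11): e=[-13,26,0] → .  [on edge]
    (4,5)@(9, 11): e=[3,2,8] → X
    (5,5)@(11, 11): e=[7,-4,10] → .
    (4,6)@(9, 13): e=[5,12,-4] → .
    (6,6)@(13, 13): e=[13,0,0] → .  [on edge]
  covered (1 px):
    . . . . . . .
    . . . . . . .
    . . . . . . .
    . . . . . . .
    . . . . . . .
    . . . . X . .
    . . . . . . .
    . . . . . . .
    . . . . . . .
    . . . . . . .
    . . . . . . .
    . . . . . . .
T2:
  2·area = 52  (B↔C swapped to make it positive)
  edge (2, 10)→(9, 2): d=(7,-8) top-left  bias=+0
  edge (9, 2)→(12, 6): d=(3,4) right/bottom  bias=-1
  edge (12, 6)→(2, 10): d=(-10,4) right/bottom  bias=-1
    (4,1)@(9, 3): e=[7,3,42] → X
    (5,1)@(11, 3): e=[23,-5,34] → .
    (3,2)@(7, 5): e=[5,17,30] → X
    (5,2)@(11, 5): e=[37,1,14] → X
    (6,2)@(13, 5): e=[53,-7,6] → .
    (2,3)@(5, 7): e=[3,31,18] → X
    (5,3)@(11, 7): e=[51,7,-6] → .
    (1,4)@(3, 9): e=[1,45,6] → X
    (2,4)@(5, 9): e=[17,37,-2] → .
    (3,4)@(7, 9): e=[33,29,-10] → .
    (4,4)@(9, 9): e=[49,21,-18] → .
    (1,5)@(3, 11): e=[15,51,-14] → .
  covered (8 px):
    . . . . . . .
    . . . . X . .
    . . . X X X .
    . . X X X . .
    . X . . . . .
    . . . . . . .
    . . . . . . .
    . . . . . . .
    . . . . . . .
    . . . . . . .
    . . . . . . .
    . . . . . . .

Final: [23,53,26]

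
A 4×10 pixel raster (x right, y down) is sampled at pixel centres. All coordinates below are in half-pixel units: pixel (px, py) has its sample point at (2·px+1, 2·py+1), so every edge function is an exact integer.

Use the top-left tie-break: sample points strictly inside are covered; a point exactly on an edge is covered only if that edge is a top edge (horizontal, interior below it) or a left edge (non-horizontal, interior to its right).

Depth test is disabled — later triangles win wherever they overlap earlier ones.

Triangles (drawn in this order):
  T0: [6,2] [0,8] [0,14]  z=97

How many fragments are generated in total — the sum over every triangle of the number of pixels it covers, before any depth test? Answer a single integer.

T0:
  2·area = 36  (B↔C swapped to make it positive)
  edge (6, 2)→(0, 14): d=(-6,12) right/bottom  bias=-1
  edge (0, 14)→(0, 8): d=(0,-6) top-left  bias=+0
  edge (0, 8)→(6, 2): d=(6,-6) top-left  bias=+0
    (3,0)@(7, 1): e=[-6,42,0] → .  [on edge]
    (2,1)@(5, 3): e=[6,30,0] → X  [on edge]
    (3,1)@(7, 3): e=[-18,42,12] → .
    (1,2)@(3, 5): e=[18,18,0] → X  [on edge]
    (2,2)@(5, 5): e=[-6,30,12] → .
    (0,3)@(1, 7): e=[30,6,0] → X  [on edge]
    (2,3)@(5, 7): e=[-18,30,24] → .
    (0,4)@(1, 9): e=[18,6,12] → X
    (1,4)@(3, 9): e=[-6,18,24] → .
    (0,5)@(1, 11): e=[6,6,24] → X
    (1,5)@(3, 11): e=[-18,18,36] → .
    (0,6)@(1, 13): e=[-6,6,36] → .
  covered (6 px):
    . . . .
    . . X .
    . X . .
    X X . .
    X . . .
    X . . .
    . . . .
    . . . .
    . . . .
    . . . .

Answer: 6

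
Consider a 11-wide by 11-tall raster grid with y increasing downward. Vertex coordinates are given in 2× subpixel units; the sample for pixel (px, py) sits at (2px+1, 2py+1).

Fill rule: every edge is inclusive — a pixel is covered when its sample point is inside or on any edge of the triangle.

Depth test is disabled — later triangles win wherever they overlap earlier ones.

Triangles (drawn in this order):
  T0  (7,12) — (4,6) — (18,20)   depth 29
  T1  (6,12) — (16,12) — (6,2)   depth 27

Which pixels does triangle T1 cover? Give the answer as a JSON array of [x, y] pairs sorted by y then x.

T0:
  2·area = 42
  edge (7, 12)→(4, 6): d=(-3,-6) inclusive
  edge (4, 6)→(18, 20): d=(14,14) inclusive
  edge (18, 20)→(7, 12): d=(-11,-8) inclusive
    (0,1)@(1, 3): e=[-9,0,51] → ·  [on edge]
    (1,2)@(3, 5): e=[-3,0,45] → ·  [on edge]
    (2,3)@(5, 7): e=[3,0,39] → #  [on edge]
    (3,3)@(7, 7): e=[15,-28,55] → ·
    (2,4)@(5, 9): e=[-3,28,17] → ·
    (3,4)@(7, 9): e=[9,0,33] → #  [on edge]
    (4,4)@(9, 9): e=[21,-28,49] → ·
    (3,5)@(7, 11): e=[3,28,11] → #
    (4,5)@(9, 11): e=[15,0,27] → #  [on edge]
    (5,5)@(11, 11): e=[27,-28,43] → ·
    (3,6)@(7, 13): e=[-3,56,-11] → ·
    (4,6)@(9, 13): e=[9,28,5] → #
    (5,6)@(11, 13): e=[21,0,21] → #  [on edge]
    (6,7)@(13, 15): e=[27,0,15] → #  [on edge]
    (7,8)@(15, 17): e=[33,0,9] → #  [on edge]
    (8,9)@(17, 19): e=[39,0,3] → #  [on edge]
    (9,10)@(19, 21): e=[45,0,-3] → ·  [on edge]
  covered (9 px):
    · · · · · · · · · · ·
    · · · · · · · · · · ·
    · · · · · · · · · · ·
    · · # · · · · · · · ·
    · · · # · · · · · · ·
    · · · # # · · · · · ·
    · · · · # # · · · · ·
    · · · · · · # · · · ·
    · · · · · · · # · · ·
    · · · · · · · · # · ·
    · · · · · · · · · · ·
T1:
  2·area = 100  (B↔C swapped to make it positive)
  edge (6, 12)→(6, 2): d=(0,-10) inclusive
  edge (6, 2)→(16, 12): d=(10,10) inclusive
  edge (16, 12)→(6, 12): d=(-10,0) inclusive
    (2,0)@(5, 1): e=[-10,0,110] → ·  [on edge]
    (3,1)@(7, 3): e=[10,0,90] → #  [on edge]
    (4,1)@(9, 3): e=[30,-20,90] → ·
    (3,2)@(7, 5): e=[10,20,70] → #
    (4,2)@(9, 5): e=[30,0,70] → #  [on edge]
    (5,2)@(11, 5): e=[50,-20,70] → ·
    (3,3)@(7, 7): e=[10,40,50] → #
    (5,3)@(11, 7): e=[50,0,50] → #  [on edge]
    (6,3)@(13, 7): e=[70,-20,50] → ·
    (3,4)@(7, 9): e=[10,60,30] → #
    (6,4)@(13, 9): e=[70,0,30] → #  [on edge]
    (7,4)@(15, 9): e=[90,-20,30] → ·
    (7,5)@(15, 11): e=[90,0,10] → #  [on edge]
    (8,6)@(17, 13): e=[110,0,-10] → ·  [on edge]
    (9,7)@(19, 15): e=[130,0,-30] → ·  [on edge]
    (10,8)@(21, 17): e=[150,0,-50] → ·  [on edge]
  covered (15 px):
    · · · · · · · · · · ·
    · · · # · · · · · · ·
    · · · # # · · · · · ·
    · · · # # # · · · · ·
    · · · # # # # · · · ·
    · · · # # # # # · · ·
    · · · · · · · · · · ·
    · · · · · · · · · · ·
    · · · · · · · · · · ·
    · · · · · · · · · · ·
    · · · · · · · · · · ·

Answer: [[3,1],[3,2],[4,2],[3,3],[4,3],[5,3],[3,4],[4,4],[5,4],[6,4],[3,5],[4,5],[5,5],[6,5],[7,5]]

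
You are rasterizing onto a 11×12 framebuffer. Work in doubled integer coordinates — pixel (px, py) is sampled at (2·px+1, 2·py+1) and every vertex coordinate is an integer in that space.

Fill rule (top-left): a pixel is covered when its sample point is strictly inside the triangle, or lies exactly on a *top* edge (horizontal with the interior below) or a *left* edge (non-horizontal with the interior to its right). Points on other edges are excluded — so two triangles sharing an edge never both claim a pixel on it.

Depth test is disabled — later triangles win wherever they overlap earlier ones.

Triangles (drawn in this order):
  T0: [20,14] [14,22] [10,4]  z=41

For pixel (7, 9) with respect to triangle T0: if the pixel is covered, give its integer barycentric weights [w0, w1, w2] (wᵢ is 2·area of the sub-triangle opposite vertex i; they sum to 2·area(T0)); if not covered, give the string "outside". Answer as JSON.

T0:
  2·area = 140
  edge (20, 14)→(14, 22): d=(-6,8) right/bottom  bias=-1
  edge (14, 22)→(10, 4): d=(-4,-18) top-left  bias=+0
  edge (10, 4)→(20, 14): d=(10,10) right/bottom  bias=-1
    (3,0)@(7, 1): e=[182,-42,0] → ·  [on edge]
    (4,1)@(9, 3): e=[154,-14,0] → ·  [on edge]
    (5,2)@(11, 5): e=[126,14,0] → ·  [on edge]
    (5,3)@(11, 7): e=[114,6,20] → #
    (6,3)@(13, 7): e=[98,42,0] → ·  [on edge]
    (5,4)@(11, 9): e=[102,-2,40] → ·
    (6,4)@(13, 9): e=[86,34,20] → #
    (7,4)@(15, 9): e=[70,70,0] → ·  [on edge]
    (6,5)@(13, 11): e=[74,26,40] → #
    (7,5)@(15, 11): e=[58,62,20] → #
    (8,5)@(17, 11): e=[42,98,0] → ·  [on edge]
    (6,6)@(13, 13): e=[62,18,60] → #
    (9,6)@(19, 13): e=[14,126,0] → ·  [on edge]
    (10,7)@(21, 15): e=[-14,154,0] → ·  [on edge]
  covered (15 px):
    · · · · · · · · · · ·
    · · · · · · · · · · ·
    · · · · · · · · · · ·
    · · · · · # · · · · ·
    · · · · · · # · · · ·
    · · · · · · # # · · ·
    · · · · · · # # # · ·
    · · · · · · # # # # ·
    · · · · · · # # # · ·
    · · · · · · · # · · ·
    · · · · · · · · · · ·
    · · · · · · · · · · ·

Final: [30,100,10]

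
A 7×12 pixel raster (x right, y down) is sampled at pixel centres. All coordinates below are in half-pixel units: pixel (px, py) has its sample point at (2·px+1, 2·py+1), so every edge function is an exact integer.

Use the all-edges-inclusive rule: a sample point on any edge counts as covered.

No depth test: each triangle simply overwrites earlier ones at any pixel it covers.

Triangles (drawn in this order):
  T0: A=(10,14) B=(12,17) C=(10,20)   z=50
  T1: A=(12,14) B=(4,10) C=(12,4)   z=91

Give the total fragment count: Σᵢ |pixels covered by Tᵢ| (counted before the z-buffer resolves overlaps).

T0:
  2·area = 12
  edge (10, 14)→(12, 17): d=(2,3) inclusive
  edge (12, 17)→(10, 20): d=(-2,3) inclusive
  edge (10, 20)→(10, 14): d=(0,-6) inclusive
    (5,8)@(11, 17): e=[3,3,6] → █
    (6,8)@(13, 17): e=[-3,-3,18] → ·
    (5,9)@(11, 19): e=[7,-1,6] → ·
  covered (1 px):
    · · · · · · ·
    · · · · · · ·
    · · · · · · ·
    · · · · · · ·
    · · · · · · ·
    · · · · · · ·
    · · · · · · ·
    · · · · · · ·
    · · · · · █ ·
    · · · · · · ·
    · · · · · · ·
    · · · · · · ·
T1:
  2·area = 80
  edge (12, 14)→(4, 10): d=(-8,-4) inclusive
  edge (4, 10)→(12, 4): d=(8,-6) inclusive
  edge (12, 4)→(12, 14): d=(0,10) inclusive
    (5,2)@(11, 5): e=[68,2,10] → █
    (6,2)@(13, 5): e=[76,14,-10] → ·
    (4,3)@(9, 7): e=[44,6,30] → █
    (6,3)@(13, 7): e=[60,30,-10] → ·
    (3,4)@(7, 9): e=[20,10,50] → █
    (6,4)@(13, 9): e=[44,46,-10] → ·
    (3,5)@(7, 11): e=[4,26,50] → █
    (6,5)@(13, 11): e=[28,62,-10] → ·
    (3,6)@(7, 13): e=[-12,42,50] → ·
    (4,6)@(9, 13): e=[-4,54,30] → ·
    (5,6)@(11, 13): e=[4,66,10] → █
    (6,6)@(13, 13): e=[12,78,-10] → ·
  covered (10 px):
    · · · · · · ·
    · · · · · · ·
    · · · · · █ ·
    · · · · █ █ ·
    · · · █ █ █ ·
    · · · █ █ █ ·
    · · · · · █ ·
    · · · · · · ·
    · · · · · · ·
    · · · · · · ·
    · · · · · · ·
    · · · · · · ·

Final: 11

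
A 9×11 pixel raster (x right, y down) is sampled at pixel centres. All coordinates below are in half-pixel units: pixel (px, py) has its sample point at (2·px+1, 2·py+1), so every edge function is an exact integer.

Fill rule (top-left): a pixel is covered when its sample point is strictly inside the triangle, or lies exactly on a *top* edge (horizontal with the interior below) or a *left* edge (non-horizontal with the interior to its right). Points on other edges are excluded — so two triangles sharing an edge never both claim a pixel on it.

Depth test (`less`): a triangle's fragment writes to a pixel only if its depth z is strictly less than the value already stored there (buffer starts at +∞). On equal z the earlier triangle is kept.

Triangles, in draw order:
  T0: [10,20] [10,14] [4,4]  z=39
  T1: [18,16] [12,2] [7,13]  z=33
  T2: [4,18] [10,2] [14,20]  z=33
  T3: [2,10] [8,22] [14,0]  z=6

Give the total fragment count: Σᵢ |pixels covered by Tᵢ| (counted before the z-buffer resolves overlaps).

T0:
  2·area = 36  (B↔C swapped to make it positive)
  edge (10, 20)→(4, 4): d=(-6,-16) top-left  bias=+0
  edge (4, 4)→(10, 14): d=(6,10) right/bottom  bias=-1
  edge (10, 14)→(10, 20): d=(0,6) right/bottom  bias=-1
    (3,4)@(7, 9): e=[18,0,18] → ·  [on edge]
    (3,5)@(7, 11): e=[6,12,18] → █
    (4,5)@(9, 11): e=[38,-8,6] → ·
    (3,6)@(7, 13): e=[-6,24,18] → ·
    (4,6)@(9, 13): e=[26,4,6] → █
    (5,6)@(11, 13): e=[58,-16,-6] → ·
    (4,7)@(9, 15): e=[14,16,6] → █
    (5,7)@(11, 15): e=[46,-4,-6] → ·
    (4,8)@(9, 17): e=[2,28,6] → █
    (5,8)@(11, 17): e=[34,8,-6] → ·
    (4,9)@(9, 19): e=[-10,40,6] → ·
    (6,9)@(13, 19): e=[54,0,-18] → ·  [on edge]
  covered (4 px):
    · · · · · · · · ·
    · · · · · · · · ·
    · · · · · · · · ·
    · · · · · · · · ·
    · · · · · · · · ·
    · · · █ · · · · ·
    · · · · █ · · · ·
    · · · · █ · · · ·
    · · · · █ · · · ·
    · · · · · · · · ·
    · · · · · · · · ·
T1:
  2·area = 136  (B↔C swapped to make it positive)
  edge (18, 16)→(7, 13): d=(-11,-3) top-left  bias=+0
  edge (7, 13)→(12, 2): d=(5,-11) top-left  bias=+0
  edge (12, 2)→(18, 16): d=(6,14) right/bottom  bias=-1
    (5,2)@(11, 5): e=[100,4,32] → █
    (6,2)@(13, 5): e=[106,26,4] → █
    (7,2)@(15, 5): e=[112,48,-24] → ·
    (5,3)@(11, 7): e=[78,14,44] → █
    (7,3)@(15, 7): e=[90,58,-12] → ·
    (4,4)@(9, 9): e=[50,2,84] → █
    (7,4)@(15, 9): e=[68,68,0] → ·  [on edge]
    (4,5)@(9, 11): e=[28,12,96] → █
    (7,5)@(15, 11): e=[46,78,12] → █
    (8,5)@(17, 11): e=[52,100,-16] → ·
    (3,6)@(7, 13): e=[0,0,136] → █  [on edge]
    (8,6)@(17, 13): e=[30,110,-4] → ·
  covered (18 px):
    · · · · · · · · ·
    · · · · · · · · ·
    · · · · · █ █ · ·
    · · · · · █ █ · ·
    · · · · █ █ █ · ·
    · · · · █ █ █ █ ·
    · · · █ █ █ █ █ ·
    · · · · · · · █ █
    · · · · · · · · ·
    · · · · · · · · ·
    · · · · · · · · ·
T2:
  2·area = 172
  edge (4, 18)→(10, 2): d=(6,-16) top-left  bias=+0
  edge (10, 2)→(14, 20): d=(4,18) right/bottom  bias=-1
  edge (14, 20)→(4, 18): d=(-10,-2) top-left  bias=+0
    (4,2)@(9, 5): e=[2,30,140] → █
    (5,2)@(11, 5): e=[34,-6,144] → ·
    (4,3)@(9, 7): e=[14,38,120] → █
    (5,3)@(11, 7): e=[46,2,124] → █
    (6,3)@(13, 7): e=[78,-34,128] → ·
    (4,4)@(9, 9): e=[26,46,100] → █
    (6,4)@(13, 9): e=[90,-26,108] → ·
    (3,5)@(7, 11): e=[6,90,76] → █
    (6,5)@(13, 11): e=[102,-18,88] → ·
    (3,6)@(7, 13): e=[18,98,56] → █
    (6,6)@(13, 13): e=[114,-10,68] → ·
    (3,7)@(7, 15): e=[30,106,36] → █
    (4,9)@(9, 19): e=[86,86,0] → █  [on edge]
  covered (22 px):
    · · · · · · · · ·
    · · · · · · · · ·
    · · · · █ · · · ·
    · · · · █ █ · · ·
    · · · · █ █ · · ·
    · · · █ █ █ · · ·
    · · · █ █ █ · · ·
    · · · █ █ █ · · ·
    · · █ █ █ █ █ · ·
    · · · · █ █ █ · ·
    · · · · · · · · ·
T3:
  2·area = 204  (B↔C swapped to make it positive)
  edge (2, 10)→(14, 0): d=(12,-10) top-left  bias=+0
  edge (14, 0)→(8, 22): d=(-6,22) right/bottom  bias=-1
  edge (8, 22)→(2, 10): d=(-6,-12) top-left  bias=+0
    (6,0)@(13, 1): e=[2,16,186] → █
    (7,0)@(15, 1): e=[22,-28,210] → ·
    (5,1)@(11, 3): e=[6,48,150] → █
    (7,1)@(15, 3): e=[46,-40,198] → ·
    (4,2)@(9, 5): e=[10,80,114] → █
    (6,2)@(13, 5): e=[50,-8,162] → ·
    (3,3)@(7, 7): e=[14,112,78] → █
    (6,3)@(13, 7): e=[74,-20,150] → ·
    (2,4)@(5, 9): e=[18,144,42] → █
    (6,4)@(13, 9): e=[98,-32,138] → ·
    (1,5)@(3, 11): e=[22,176,6] → █
    (5,5)@(11, 11): e=[102,0,102] → ·  [on edge]
  covered (25 px):
    · · · · · · █ · ·
    · · · · · █ █ · ·
    · · · · █ █ · · ·
    · · · █ █ █ · · ·
    · · █ █ █ █ · · ·
    · █ █ █ █ · · · ·
    · · █ █ █ · · · ·
    · · █ █ █ · · · ·
    · · · █ █ · · · ·
    · · · █ · · · · ·
    · · · · · · · · ·

Result: 69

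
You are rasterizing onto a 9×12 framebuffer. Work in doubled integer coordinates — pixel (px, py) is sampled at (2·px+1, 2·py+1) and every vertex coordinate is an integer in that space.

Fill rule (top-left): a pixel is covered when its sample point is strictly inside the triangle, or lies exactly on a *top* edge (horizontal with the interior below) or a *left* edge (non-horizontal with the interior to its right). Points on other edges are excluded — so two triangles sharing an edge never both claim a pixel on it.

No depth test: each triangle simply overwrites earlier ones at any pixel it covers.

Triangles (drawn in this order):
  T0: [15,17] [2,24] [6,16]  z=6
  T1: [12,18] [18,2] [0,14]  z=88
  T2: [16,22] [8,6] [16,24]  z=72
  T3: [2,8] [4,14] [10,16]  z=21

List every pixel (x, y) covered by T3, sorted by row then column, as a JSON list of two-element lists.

T0:
  2·area = 76
  edge (15, 17)→(2, 24): d=(-13,7) right/bottom  bias=-1
  edge (2, 24)→(6, 16): d=(4,-8) top-left  bias=+0
  edge (6, 16)→(15, 17): d=(9,1) right/bottom  bias=-1
    (3,8)@(7, 17): e=[56,12,8] → X
    (4,8)@(9, 17): e=[42,28,6] → X
    (5,8)@(11, 17): e=[28,44,4] → X
    (6,8)@(13, 17): e=[14,60,2] → X
    (7,8)@(15, 17): e=[0,76,0] → .  [on edge]
    (2,9)@(5, 19): e=[44,4,28] → X
    (6,9)@(13, 19): e=[-12,68,20] → .
    (2,10)@(5, 21): e=[18,12,46] → X
    (4,10)@(9, 21): e=[-10,44,42] → .
    (5,10)@(11, 21): e=[-24,60,40] → .
    (1,11)@(3, 23): e=[6,4,66] → X
    (2,11)@(5, 23): e=[-8,20,64] → .
  covered (11 px):
    . . . . . . . . .
    . . . . . . . . .
    . . . . . . . . .
    . . . . . . . . .
    . . . . . . . . .
    . . . . . . . . .
    . . . . . . . . .
    . . . . . . . . .
    . . . X X X X . .
    . . X X X X . . .
    . . X X . . . . .
    . X . . . . . . .
T1:
  2·area = 216  (B↔C swapped to make it positive)
  edge (12, 18)→(0, 14): d=(-12,-4) top-left  bias=+0
  edge (0, 14)→(18, 2): d=(18,-12) top-left  bias=+0
  edge (18, 2)→(12, 18): d=(-6,16) right/bottom  bias=-1
    (8,1)@(17, 3): e=[200,6,10] → X
    (7,2)@(15, 5): e=[168,18,30] → X
    (8,2)@(17, 5): e=[176,42,-2] → .
    (5,3)@(11, 7): e=[128,6,82] → X
    (6,3)@(13, 7): e=[136,30,50] → X
    (8,3)@(17, 7): e=[152,78,-14] → .
    (4,4)@(9, 9): e=[96,18,102] → X
    (8,4)@(17, 9): e=[128,114,-26] → .
    (2,5)@(5, 11): e=[56,6,154] → X
    (3,5)@(7, 11): e=[64,30,122] → X
    (7,5)@(15, 11): e=[96,126,-6] → .
    (1,6)@(3, 13): e=[24,18,174] → X
    (1,7)@(3, 15): e=[0,54,162] → X  [on edge]
    (4,8)@(9, 17): e=[0,162,54] → X  [on edge]
    (7,9)@(15, 19): e=[0,270,-54] → .  [on edge]
  covered (28 px):
    . . . . . . . . .
    . . . . . . . . X
    . . . . . . . X .
    . . . . . X X X .
    . . . . X X X X .
    . . X X X X X . .
    . X X X X X X . .
    . X X X X X X . .
    . . . . X X . . .
    . . . . . . . . .
    . . . . . . . . .
    . . . . . . . . .
T2:
  2·area = 16  (B↔C swapped to make it positive)
  edge (16, 22)→(16, 24): d=(0,2) right/bottom  bias=-1
  edge (16, 24)→(8, 6): d=(-8,-18) top-left  bias=+0
  edge (8, 6)→(16, 22): d=(8,16) right/bottom  bias=-1
    (6,8)@(13, 17): e=[6,2,8] → X
    (7,8)@(15, 17): e=[2,38,-24] → .
    (6,9)@(13, 19): e=[6,-14,24] → .
    (7,10)@(15, 21): e=[2,6,8] → X
    (8,10)@(17, 21): e=[-2,42,-24] → .
    (7,11)@(15, 23): e=[2,-10,24] → .
  covered (2 px):
    . . . . . . . . .
    . . . . . . . . .
    . . . . . . . . .
    . . . . . . . . .
    . . . . . . . . .
    . . . . . . . . .
    . . . . . . . . .
    . . . . . . . . .
    . . . . . . X . .
    . . . . . . . . .
    . . . . . . . X .
    . . . . . . . . .
T3:
  2·area = 32  (B↔C swapped to make it positive)
  edge (2, 8)→(10, 16): d=(8,8) right/bottom  bias=-1
  edge (10, 16)→(4, 14): d=(-6,-2) top-left  bias=+0
  edge (4, 14)→(2, 8): d=(-2,-6) top-left  bias=+0
    (0,2)@(1, 5): e=[-16,48,0] → .  [on edge]
    (0,3)@(1, 7): e=[0,36,-4] → .  [on edge]
    (1,4)@(3, 9): e=[0,28,4] → .  [on edge]
    (1,5)@(3, 11): e=[16,16,0] → X  [on edge]
    (2,5)@(5, 11): e=[0,20,12] → .  [on edge]
    (0,6)@(1, 13): e=[48,0,-16] → .  [on edge]
    (1,6)@(3, 13): e=[32,4,-4] → .
    (2,6)@(5, 13): e=[16,8,8] → X
    (3,6)@(7, 13): e=[0,12,20] → .  [on edge]
    (2,7)@(5, 15): e=[32,-4,4] → .
    (3,7)@(7, 15): e=[16,0,16] → X  [on edge]
    (4,7)@(9, 15): e=[0,4,28] → .  [on edge]
    (2,8)@(5, 17): e=[48,-16,0] → .  [on edge]
    (5,8)@(11, 17): e=[0,-4,36] → .  [on edge]
    (6,8)@(13, 17): e=[-16,0,48] → .  [on edge]
    (6,9)@(13, 19): e=[0,-12,44] → .  [on edge]
    (7,10)@(15, 21): e=[0,-20,52] → .  [on edge]
    (3,11)@(7, 23): e=[80,-48,0] → .  [on edge]
    (8,11)@(17, 23): e=[0,-28,60] → .  [on edge]
  covered (3 px):
    . . . . . . . . .
    . . . . . . . . .
    . . . . . . . . .
    . . . . . . . . .
    . . . . . . . . .
    . X . . . . . . .
    . . X . . . . . .
    . . . X . . . . .
    . . . . . . . . .
    . . . . . . . . .
    . . . . . . . . .
    . . . . . . . . .

Final: [[1,5],[2,6],[3,7]]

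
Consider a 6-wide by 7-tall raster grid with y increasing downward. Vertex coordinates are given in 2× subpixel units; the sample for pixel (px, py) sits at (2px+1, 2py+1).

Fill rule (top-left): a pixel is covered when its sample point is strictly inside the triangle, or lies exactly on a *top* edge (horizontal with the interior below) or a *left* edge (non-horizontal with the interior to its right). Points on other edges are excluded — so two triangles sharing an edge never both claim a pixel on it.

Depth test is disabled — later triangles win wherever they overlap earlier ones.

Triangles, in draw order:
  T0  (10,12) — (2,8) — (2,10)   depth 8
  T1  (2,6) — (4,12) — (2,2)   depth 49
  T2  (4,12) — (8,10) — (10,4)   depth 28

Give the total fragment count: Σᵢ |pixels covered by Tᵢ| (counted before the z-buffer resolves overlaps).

T0:
  2·area = 16  (B↔C swapped to make it positive)
  edge (10, 12)→(2, 10): d=(-8,-2) top-left  bias=+0
  edge (2, 10)→(2, 8): d=(0,-2) top-left  bias=+0
  edge (2, 8)→(10, 12): d=(8,4) right/bottom  bias=-1
    (1,4)@(3, 9): e=[10,2,4] → X
    (2,4)@(5, 9): e=[14,6,-4] → .
    (1,5)@(3, 11): e=[-6,2,20] → .
    (3,5)@(7, 11): e=[2,10,4] → X
    (4,5)@(9, 11): e=[6,14,-4] → .
    (3,6)@(7, 13): e=[-14,10,20] → .
  covered (2 px):
    . . . . . .
    . . . . . .
    . . . . . .
    . . . . . .
    . X . . . .
    . . . X . .
    . . . . . .
T1:
  2·area = 8  (B↔C swapped to make it positive)
  edge (2, 6)→(2, 2): d=(0,-4) top-left  bias=+0
  edge (2, 2)→(4, 12): d=(2,10) right/bottom  bias=-1
  edge (4, 12)→(2, 6): d=(-2,-6) top-left  bias=+0
    (0,1)@(1, 3): e=[-4,12,0] → .  [on edge]
    (1,3)@(3, 7): e=[4,0,4] → .  [on edge]
    (1,4)@(3, 9): e=[4,4,0] → X  [on edge]
    (2,4)@(5, 9): e=[12,-16,12] → .
    (1,5)@(3, 11): e=[4,8,-4] → .
  covered (1 px):
    . . . . . .
    . . . . . .
    . . . . . .
    . . . . . .
    . X . . . .
    . . . . . .
    . . . . . .
T2:
  2·area = 20  (B↔C swapped to make it positive)
  edge (4, 12)→(10, 4): d=(6,-8) top-left  bias=+0
  edge (10, 4)→(8, 10): d=(-2,6) right/bottom  bias=-1
  edge (8, 10)→(4, 12): d=(-4,2) right/bottom  bias=-1
    (5,0)@(11, 1): e=[-10,0,30] → .  [on edge]
    (4,3)@(9, 7): e=[10,0,10] → .  [on edge]
    (3,4)@(7, 9): e=[6,8,6] → X
    (4,4)@(9, 9): e=[22,-4,2] → .
    (2,5)@(5, 11): e=[2,16,2] → X
    (3,5)@(7, 11): e=[18,4,-2] → .
    (2,6)@(5, 13): e=[14,12,-6] → .
    (3,6)@(7, 13): e=[30,0,-10] → .  [on edge]
  covered (2 px):
    . . . . . .
    . . . . . .
    . . . . . .
    . . . . . .
    . . . X . .
    . . X . . .
    . . . . . .

Answer: 5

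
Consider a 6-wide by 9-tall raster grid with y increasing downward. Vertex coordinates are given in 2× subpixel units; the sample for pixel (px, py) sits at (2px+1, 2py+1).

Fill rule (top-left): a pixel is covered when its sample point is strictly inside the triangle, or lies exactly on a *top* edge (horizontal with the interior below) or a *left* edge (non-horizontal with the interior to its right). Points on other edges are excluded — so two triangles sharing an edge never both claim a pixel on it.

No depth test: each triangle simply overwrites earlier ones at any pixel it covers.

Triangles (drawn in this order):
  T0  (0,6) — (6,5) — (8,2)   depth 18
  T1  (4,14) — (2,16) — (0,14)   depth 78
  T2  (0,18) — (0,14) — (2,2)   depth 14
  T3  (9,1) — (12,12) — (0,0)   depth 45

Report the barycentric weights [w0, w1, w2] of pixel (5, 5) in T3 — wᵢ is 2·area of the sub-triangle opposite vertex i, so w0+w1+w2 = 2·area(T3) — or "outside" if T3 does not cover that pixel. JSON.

T0:
  2·area = 16  (B↔C swapped to make it positive)
  edge (0, 6)→(8, 2): d=(8,-4) top-left  bias=+0
  edge (8, 2)→(6, 5): d=(-2,3) right/bottom  bias=-1
  edge (6, 5)→(0, 6): d=(-6,1) right/bottom  bias=-1
    (3,1)@(7, 3): e=[4,1,11] → █
    (4,1)@(9, 3): e=[12,-5,9] → ·
    (1,2)@(3, 5): e=[4,9,3] → █
    (2,2)@(5, 5): e=[12,3,1] → █
    (3,2)@(7, 5): e=[20,-3,-1] → ·
    (1,3)@(3, 7): e=[20,5,-9] → ·
    (2,3)@(5, 7): e=[28,-1,-11] → ·
  covered (3 px):
    · · · · · ·
    · · · █ · ·
    · █ █ · · ·
    · · · · · ·
    · · · · · ·
    · · · · · ·
    · · · · · ·
    · · · · · ·
    · · · · · ·
T1:
  2·area = 8
  edge (4, 14)→(2, 16): d=(-2,2) right/bottom  bias=-1
  edge (2, 16)→(0, 14): d=(-2,-2) top-left  bias=+0
  edge (0, 14)→(4, 14): d=(4,0) top-left  bias=+0
    (5,3)@(11, 7): e=[0,36,-28] → ·  [on edge]
    (4,4)@(9, 9): e=[0,28,-20] → ·  [on edge]
    (3,5)@(7, 11): e=[0,20,-12] → ·  [on edge]
    (2,6)@(5, 13): e=[0,12,-4] → ·  [on edge]
    (0,7)@(1, 15): e=[4,0,4] → █  [on edge]
    (1,7)@(3, 15): e=[0,4,4] → ·  [on edge]
    (0,8)@(1, 17): e=[0,-4,12] → ·  [on edge]
    (1,8)@(3, 17): e=[-4,0,12] → ·  [on edge]
  covered (1 px):
    · · · · · ·
    · · · · · ·
    · · · · · ·
    · · · · · ·
    · · · · · ·
    · · · · · ·
    · · · · · ·
    █ · · · · ·
    · · · · · ·
T2:
  2·area = 8
  edge (0, 18)→(0, 14): d=(0,-4) top-left  bias=+0
  edge (0, 14)→(2, 2): d=(2,-12) top-left  bias=+0
  edge (2, 2)→(0, 18): d=(-2,16) right/bottom  bias=-1
    (0,4)@(1, 9): e=[4,2,2] → █
    (1,4)@(3, 9): e=[12,26,-30] → ·
    (0,5)@(1, 11): e=[4,6,-2] → ·
  covered (1 px):
    · · · · · ·
    · · · · · ·
    · · · · · ·
    · · · · · ·
    █ · · · · ·
    · · · · · ·
    · · · · · ·
    · · · · · ·
    · · · · · ·
T3:
  2·area = 96
  edge (9, 1)→(12, 12): d=(3,11) right/bottom  bias=-1
  edge (12, 12)→(0, 0): d=(-12,-12) top-left  bias=+0
  edge (0, 0)→(9, 1): d=(9,1) right/bottom  bias=-1
    (0,0)@(1, 1): e=[88,0,8] → █  [on edge]
    (1,0)@(3, 1): e=[66,24,6] → █
    (2,0)@(5, 1): e=[44,48,4] → █
    (3,0)@(7, 1): e=[22,72,2] → █
    (4,0)@(9, 1): e=[0,96,0] → ·  [on edge]
    (0,1)@(1, 3): e=[94,-24,26] → ·
    (1,1)@(3, 3): e=[72,0,24] → █  [on edge]
    (4,1)@(9, 3): e=[6,72,18] → █
    (5,1)@(11, 3): e=[-16,96,16] → ·
    (1,2)@(3, 5): e=[78,-24,42] → ·
    (2,2)@(5, 5): e=[56,0,40] → █  [on edge]
    (5,2)@(11, 5): e=[-10,72,34] → ·
    (3,3)@(7, 7): e=[40,0,56] → █  [on edge]
    (4,4)@(9, 9): e=[24,0,72] → █  [on edge]
    (5,5)@(11, 11): e=[8,0,88] → █  [on edge]
  covered (16 px):
    █ █ █ █ · ·
    · █ █ █ █ ·
    · · █ █ █ ·
    · · · █ █ ·
    · · · · █ █
    · · · · · █
    · · · · · ·
    · · · · · ·
    · · · · · ·

Final: [0,88,8]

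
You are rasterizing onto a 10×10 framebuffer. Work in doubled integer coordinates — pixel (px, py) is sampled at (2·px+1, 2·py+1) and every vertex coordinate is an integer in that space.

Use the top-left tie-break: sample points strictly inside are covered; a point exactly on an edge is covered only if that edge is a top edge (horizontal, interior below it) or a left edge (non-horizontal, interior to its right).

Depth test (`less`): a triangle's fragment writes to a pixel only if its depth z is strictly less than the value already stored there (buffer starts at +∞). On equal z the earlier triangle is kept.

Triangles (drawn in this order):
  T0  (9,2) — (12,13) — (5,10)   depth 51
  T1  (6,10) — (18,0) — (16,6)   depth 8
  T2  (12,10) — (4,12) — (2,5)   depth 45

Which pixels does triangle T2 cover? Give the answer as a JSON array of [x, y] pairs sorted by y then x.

T0:
  2·area = 68
  edge (9, 2)→(12, 13): d=(3,11) right/bottom  bias=-1
  edge (12, 13)→(5, 10): d=(-7,-3) top-left  bias=+0
  edge (5, 10)→(9, 2): d=(4,-8) top-left  bias=+0
    (4,1)@(9, 3): e=[3,61,4] → X
    (5,1)@(11, 3): e=[-19,67,20] → .
    (4,2)@(9, 5): e=[9,47,12] → X
    (5,2)@(11, 5): e=[-13,53,28] → .
    (3,3)@(7, 7): e=[37,27,4] → X
    (5,3)@(11, 7): e=[-7,39,36] → .
    (3,4)@(7, 9): e=[43,13,12] → X
    (5,4)@(11, 9): e=[-1,25,44] → .
    (3,5)@(7, 11): e=[49,-1,20] → .
    (4,5)@(9, 11): e=[27,5,36] → X
    (5,5)@(11, 11): e=[5,11,52] → X
    (6,5)@(13, 11): e=[-17,17,68] → .
  covered (8 px):
    . . . . . . . . . .
    . . . . X . . . . .
    . . . . X . . . . .
    . . . X X . . . . .
    . . . X X . . . . .
    . . . . X X . . . .
    . . . . . . . . . .
    . . . . . . . . . .
    . . . . . . . . . .
    . . . . . . . . . .
T1:
  2·area = 52
  edge (6, 10)→(18, 0): d=(12,-10) top-left  bias=+0
  edge (18, 0)→(16, 6): d=(-2,6) right/bottom  bias=-1
  edge (16, 6)→(6, 10): d=(-10,4) right/bottom  bias=-1
    (8,0)@(17, 1): e=[2,4,46] → X
    (9,0)@(19, 1): e=[22,-8,38] → .
    (7,1)@(15, 3): e=[6,12,34] → X
    (8,1)@(17, 3): e=[26,0,26] → .  [on edge]
    (6,2)@(13, 5): e=[10,20,22] → X
    (8,2)@(17, 5): e=[50,-4,6] → .
    (5,3)@(11, 7): e=[14,28,10] → X
    (7,3)@(15, 7): e=[54,4,-6] → .
    (5,4)@(11, 9): e=[38,24,-10] → .
    (6,4)@(13, 9): e=[58,12,-18] → .
    (7,4)@(15, 9): e=[78,0,-26] → .  [on edge]
    (6,7)@(13, 15): e=[130,0,-78] → .  [on edge]
  covered (6 px):
    . . . . . . . . X .
    . . . . . . . X . .
    . . . . . . X X . .
    . . . . . X X . . .
    . . . . . . . . . .
    . . . . . . . . . .
    . . . . . . . . . .
    . . . . . . . . . .
    . . . . . . . . . .
    . . . . . . . . . .
T2:
  2·area = 60
  edge (12, 10)→(4, 12): d=(-8,2) right/bottom  bias=-1
  edge (4, 12)→(2, 5): d=(-2,-7) top-left  bias=+0
  edge (2, 5)→(12, 10): d=(10,5) right/bottom  bias=-1
    (1,3)@(3, 7): e=[42,3,15] → X
    (2,3)@(5, 7): e=[38,17,5] → X
    (3,3)@(7, 7): e=[34,31,-5] → .
    (1,4)@(3, 9): e=[26,-1,35] → .
    (2,4)@(5, 9): e=[22,13,25] → X
    (3,4)@(7, 9): e=[18,27,15] → X
    (4,4)@(9, 9): e=[14,41,5] → X
    (5,4)@(11, 9): e=[10,55,-5] → .
    (2,5)@(5, 11): e=[6,9,45] → X
    (4,5)@(9, 11): e=[-2,37,25] → .
    (2,6)@(5, 13): e=[-10,5,65] → .
    (3,6)@(7, 13): e=[-14,19,55] → .
  covered (7 px):
    . . . . . . . . . .
    . . . . . . . . . .
    . . . . . . . . . .
    . X X . . . . . . .
    . . X X X . . . . .
    . . X X . . . . . .
    . . . . . . . . . .
    . . . . . . . . . .
    . . . . . . . . . .
    . . . . . . . . . .

Final: [[1,3],[2,3],[2,4],[3,4],[4,4],[2,5],[3,5]]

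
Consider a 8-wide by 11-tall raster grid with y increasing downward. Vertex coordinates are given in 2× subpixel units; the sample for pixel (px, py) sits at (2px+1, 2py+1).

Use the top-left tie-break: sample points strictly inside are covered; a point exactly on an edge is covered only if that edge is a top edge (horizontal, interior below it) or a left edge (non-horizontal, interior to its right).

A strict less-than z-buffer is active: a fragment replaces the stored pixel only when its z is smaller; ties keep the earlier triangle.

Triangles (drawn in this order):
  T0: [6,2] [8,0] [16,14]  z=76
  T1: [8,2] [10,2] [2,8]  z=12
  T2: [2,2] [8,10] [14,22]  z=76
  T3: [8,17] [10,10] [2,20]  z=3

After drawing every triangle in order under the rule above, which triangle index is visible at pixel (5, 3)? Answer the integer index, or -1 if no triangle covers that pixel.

T0:
  2·area = 44
  edge (6, 2)→(8, 0): d=(2,-2) top-left  bias=+0
  edge (8, 0)→(16, 14): d=(8,14) right/bottom  bias=-1
  edge (16, 14)→(6, 2): d=(-10,-12) top-left  bias=+0
    (3,0)@(7, 1): e=[0,22,22] → X  [on edge]
    (4,0)@(9, 1): e=[4,-6,46] → .
    (2,1)@(5, 3): e=[0,66,-22] → .  [on edge]
    (3,1)@(7, 3): e=[4,38,2] → X
    (4,1)@(9, 3): e=[8,10,26] → X
    (5,1)@(11, 3): e=[12,-18,50] → .
    (1,2)@(3, 5): e=[0,110,-66] → .  [on edge]
    (3,2)@(7, 5): e=[8,54,-18] → .
    (4,2)@(9, 5): e=[12,26,6] → X
    (5,2)@(11, 5): e=[16,-2,30] → .
    (0,3)@(1, 7): e=[0,154,-110] → .  [on edge]
    (4,3)@(9, 7): e=[16,42,-14] → .
  covered (6 px):
    . . . X . . . .
    . . . X X . . .
    . . . . X . . .
    . . . . . X . .
    . . . . . . X .
    . . . . . . . .
    . . . . . . . .
    . . . . . . . .
    . . . . . . . .
    . . . . . . . .
    . . . . . . . .
T1:
  2·area = 12
  edge (8, 2)→(10, 2): d=(2,0) top-left  bias=+0
  edge (10, 2)→(2, 8): d=(-8,6) right/bottom  bias=-1
  edge (2, 8)→(8, 2): d=(6,-6) top-left  bias=+0
    (4,0)@(9, 1): e=[-2,14,0] → .  [on edge]
    (3,1)@(7, 3): e=[2,10,0] → X  [on edge]
    (4,1)@(9, 3): e=[2,-2,12] → .
    (2,2)@(5, 5): e=[6,6,0] → X  [on edge]
    (3,2)@(7, 5): e=[6,-6,12] → .
    (1,3)@(3, 7): e=[10,2,0] → X  [on edge]
    (2,3)@(5, 7): e=[10,-10,12] → .
    (0,4)@(1, 9): e=[14,-2,0] → .  [on edge]
    (1,4)@(3, 9): e=[14,-14,12] → .
  covered (3 px):
    . . . . . . . .
    . . . X . . . .
    . . X . . . . .
    . X . . . . . .
    . . . . . . . .
    . . . . . . . .
    . . . . . . . .
    . . . . . . . .
    . . . . . . . .
    . . . . . . . .
    . . . . . . . .
T2:
  2·area = 24
  edge (2, 2)→(8, 10): d=(6,8) right/bottom  bias=-1
  edge (8, 10)→(14, 22): d=(6,12) right/bottom  bias=-1
  edge (14, 22)→(2, 2): d=(-12,-20) top-left  bias=+0
    (2,3)@(5, 7): e=[6,18,0] → X  [on edge]
    (3,3)@(7, 7): e=[-10,-6,40] → .
    (2,4)@(5, 9): e=[18,30,-24] → .
    (3,4)@(7, 9): e=[2,6,16] → X
    (4,4)@(9, 9): e=[-14,-18,56] → .
    (3,5)@(7, 11): e=[14,18,-8] → .
    (4,6)@(9, 13): e=[10,6,8] → X
    (5,6)@(11, 13): e=[-6,-18,48] → .
    (4,7)@(9, 15): e=[22,18,-16] → .
    (5,8)@(11, 17): e=[18,6,0] → X  [on edge]
    (6,8)@(13, 17): e=[2,-18,40] → .
    (5,9)@(11, 19): e=[30,18,-24] → .
  covered (4 px):
    . . . . . . . .
    . . . . . . . .
    . . . . . . . .
    . . X . . . . .
    . . . X . . . .
    . . . . . . . .
    . . . . X . . .
    . . . . . . . .
    . . . . . X . .
    . . . . . . . .
    . . . . . . . .
T3:
  2·area = 36  (B↔C swapped to make it positive)
  edge (8, 17)→(2, 20): d=(-6,3) right/bottom  bias=-1
  edge (2, 20)→(10, 10): d=(8,-10) top-left  bias=+0
  edge (10, 10)→(8, 17): d=(-2,7) right/bottom  bias=-1
    (4,6)@(9, 13): e=[21,14,1] → X
    (5,6)@(11, 13): e=[15,34,-13] → .
    (3,7)@(7, 15): e=[15,10,11] → X
    (4,7)@(9, 15): e=[9,30,-3] → .
    (2,8)@(5, 17): e=[9,6,21] → X
    (4,8)@(9, 17): e=[-3,46,-7] → .
    (1,9)@(3, 19): e=[3,2,31] → X
    (2,9)@(5, 19): e=[-3,22,17] → .
    (3,9)@(7, 19): e=[-9,42,3] → .
    (1,10)@(3, 21): e=[-9,18,27] → .
  covered (5 px):
    . . . . . . . .
    . . . . . . . .
    . . . . . . . .
    . . . . . . . .
    . . . . . . . .
    . . . . . . . .
    . . . . X . . .
    . . . X . . . .
    . . X X . . . .
    . X . . . . . .
    . . . . . . . .

Z-buffer (winner per pixel, '.' = empty):
  . . . 0 . . . .
  . . . 1 0 . . .
  . . 1 . 0 . . .
  . 1 2 . . 0 . .
  . . . 2 . . 0 .
  . . . . . . . .
  . . . . 3 . . .
  . . . 3 . . . .
  . . 3 3 . 2 . .
  . 3 . . . . . .
  . . . . . . . .

Result: 0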